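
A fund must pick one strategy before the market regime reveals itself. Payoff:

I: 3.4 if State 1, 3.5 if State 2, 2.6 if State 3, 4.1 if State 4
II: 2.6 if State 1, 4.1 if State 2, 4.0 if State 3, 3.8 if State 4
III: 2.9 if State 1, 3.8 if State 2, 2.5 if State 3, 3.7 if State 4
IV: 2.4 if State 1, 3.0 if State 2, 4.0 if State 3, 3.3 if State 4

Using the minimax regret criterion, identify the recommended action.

II

Column bests: State 1=3.4, State 2=4.1, State 3=4.0, State 4=4.1.
I regrets: 0.0, 0.6, 1.4, 0.0 → max 1.4
II regrets: 0.8, 0.0, 0.0, 0.3 → max 0.8
III regrets: 0.5, 0.3, 1.5, 0.4 → max 1.5
IV regrets: 1.0, 1.1, 0.0, 0.8 → max 1.1
Smallest max regret = 0.8 → II.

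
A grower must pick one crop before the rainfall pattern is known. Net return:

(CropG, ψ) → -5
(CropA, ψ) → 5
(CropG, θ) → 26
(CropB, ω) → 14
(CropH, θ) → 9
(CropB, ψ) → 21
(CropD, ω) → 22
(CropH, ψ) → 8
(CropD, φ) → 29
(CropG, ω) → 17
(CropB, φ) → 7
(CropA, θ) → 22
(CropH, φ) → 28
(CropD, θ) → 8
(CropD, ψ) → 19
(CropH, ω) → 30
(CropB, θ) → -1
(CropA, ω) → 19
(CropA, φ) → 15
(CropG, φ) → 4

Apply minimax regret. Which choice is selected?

Column bests: θ=26, φ=29, ψ=21, ω=30.
CropD regrets: 18, 0, 2, 8 → max 18
CropB regrets: 27, 22, 0, 16 → max 27
CropG regrets: 0, 25, 26, 13 → max 26
CropA regrets: 4, 14, 16, 11 → max 16
CropH regrets: 17, 1, 13, 0 → max 17
Smallest max regret = 16 → CropA.

CropA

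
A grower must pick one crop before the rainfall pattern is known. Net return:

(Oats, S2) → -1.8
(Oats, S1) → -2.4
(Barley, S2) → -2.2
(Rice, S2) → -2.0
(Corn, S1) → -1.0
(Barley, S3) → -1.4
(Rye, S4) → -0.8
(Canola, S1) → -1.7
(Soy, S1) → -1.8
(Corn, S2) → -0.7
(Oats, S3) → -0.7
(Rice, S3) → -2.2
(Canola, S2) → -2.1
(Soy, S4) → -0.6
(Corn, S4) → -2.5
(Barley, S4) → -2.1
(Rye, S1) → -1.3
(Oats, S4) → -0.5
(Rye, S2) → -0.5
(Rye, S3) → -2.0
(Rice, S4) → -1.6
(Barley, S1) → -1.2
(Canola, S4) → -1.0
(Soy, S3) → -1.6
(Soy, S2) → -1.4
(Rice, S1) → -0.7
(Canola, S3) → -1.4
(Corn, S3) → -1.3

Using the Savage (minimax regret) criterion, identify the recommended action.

Soy

Column bests: S1=-0.7, S2=-0.5, S3=-0.7, S4=-0.5.
Oats regrets: 1.7, 1.3, 0.0, 0.0 → max 1.7
Soy regrets: 1.1, 0.9, 0.9, 0.1 → max 1.1
Barley regrets: 0.5, 1.7, 0.7, 1.6 → max 1.7
Rye regrets: 0.6, 0.0, 1.3, 0.3 → max 1.3
Canola regrets: 1.0, 1.6, 0.7, 0.5 → max 1.6
Corn regrets: 0.3, 0.2, 0.6, 2.0 → max 2.0
Rice regrets: 0.0, 1.5, 1.5, 1.1 → max 1.5
Smallest max regret = 1.1 → Soy.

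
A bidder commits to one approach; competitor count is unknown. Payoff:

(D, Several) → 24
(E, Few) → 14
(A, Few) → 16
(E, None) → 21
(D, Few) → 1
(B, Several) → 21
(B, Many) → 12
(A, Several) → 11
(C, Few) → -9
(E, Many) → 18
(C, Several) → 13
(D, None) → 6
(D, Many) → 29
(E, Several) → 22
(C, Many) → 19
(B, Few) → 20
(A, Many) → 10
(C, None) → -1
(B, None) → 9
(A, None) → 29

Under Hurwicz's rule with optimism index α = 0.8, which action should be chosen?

A: 0.8·29 + 0.2·10 = 25.2
B: 0.8·21 + 0.2·9 = 18.6
C: 0.8·19 + 0.2·(-9) = 13.4
D: 0.8·29 + 0.2·1 = 23.4
E: 0.8·22 + 0.2·14 = 20.4
Highest Hurwicz score = 25.2 → A.

A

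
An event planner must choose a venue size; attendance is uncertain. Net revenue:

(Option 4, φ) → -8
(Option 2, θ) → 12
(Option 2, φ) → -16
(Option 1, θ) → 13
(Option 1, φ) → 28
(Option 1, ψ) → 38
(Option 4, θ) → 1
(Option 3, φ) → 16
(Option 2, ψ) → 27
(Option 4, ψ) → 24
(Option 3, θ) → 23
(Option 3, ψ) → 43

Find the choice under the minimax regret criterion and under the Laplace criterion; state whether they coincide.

minimax regret → Option 1; laplace → Option 3 (disagree)

Column bests: θ=23, φ=28, ψ=43.
Option 1 regrets: 10, 0, 5 → max 10
Option 2 regrets: 11, 44, 16 → max 44
Option 3 regrets: 0, 12, 0 → max 12
Option 4 regrets: 22, 36, 19 → max 36
Smallest max regret = 10 → Option 1.
Row averages: Option 1=79/3, Option 2=23/3, Option 3=82/3, Option 4=17/3
Highest average = 82/3 → Option 3.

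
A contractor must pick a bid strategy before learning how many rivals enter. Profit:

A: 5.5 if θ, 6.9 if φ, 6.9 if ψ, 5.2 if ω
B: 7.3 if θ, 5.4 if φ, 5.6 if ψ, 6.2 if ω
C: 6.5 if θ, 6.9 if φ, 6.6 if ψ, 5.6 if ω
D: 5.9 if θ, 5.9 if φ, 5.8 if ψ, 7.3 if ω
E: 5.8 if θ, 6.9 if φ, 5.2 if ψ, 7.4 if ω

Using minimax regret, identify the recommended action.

Column bests: θ=7.3, φ=6.9, ψ=6.9, ω=7.4.
A regrets: 1.8, 0.0, 0.0, 2.2 → max 2.2
B regrets: 0.0, 1.5, 1.3, 1.2 → max 1.5
C regrets: 0.8, 0.0, 0.3, 1.8 → max 1.8
D regrets: 1.4, 1.0, 1.1, 0.1 → max 1.4
E regrets: 1.5, 0.0, 1.7, 0.0 → max 1.7
Smallest max regret = 1.4 → D.

D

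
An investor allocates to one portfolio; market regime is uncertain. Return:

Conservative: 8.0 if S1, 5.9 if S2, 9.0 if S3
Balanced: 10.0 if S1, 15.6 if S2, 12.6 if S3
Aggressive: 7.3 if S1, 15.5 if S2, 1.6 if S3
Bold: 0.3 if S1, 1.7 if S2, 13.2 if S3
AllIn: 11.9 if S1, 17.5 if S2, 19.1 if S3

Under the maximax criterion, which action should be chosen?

Row maxima: Conservative=9.0, Balanced=15.6, Aggressive=15.5, Bold=13.2, AllIn=19.1
Best best-case = 19.1 → AllIn.

AllIn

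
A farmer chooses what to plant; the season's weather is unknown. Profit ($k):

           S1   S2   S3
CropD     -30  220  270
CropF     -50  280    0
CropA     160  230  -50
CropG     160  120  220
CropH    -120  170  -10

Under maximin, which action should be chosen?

Row minima: CropD=-30, CropF=-50, CropA=-50, CropG=120, CropH=-120
Best worst-case = 120 → CropG.

CropG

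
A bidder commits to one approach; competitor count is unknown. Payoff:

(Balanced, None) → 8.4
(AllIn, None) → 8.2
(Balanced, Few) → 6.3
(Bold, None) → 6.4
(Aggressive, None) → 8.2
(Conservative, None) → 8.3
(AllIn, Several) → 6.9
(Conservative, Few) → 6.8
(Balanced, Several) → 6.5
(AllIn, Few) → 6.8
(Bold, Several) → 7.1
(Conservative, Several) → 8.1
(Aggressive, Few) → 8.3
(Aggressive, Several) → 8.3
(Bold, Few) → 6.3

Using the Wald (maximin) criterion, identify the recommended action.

Aggressive

Row minima: Conservative=6.8, Balanced=6.3, Aggressive=8.2, Bold=6.3, AllIn=6.8
Best worst-case = 8.2 → Aggressive.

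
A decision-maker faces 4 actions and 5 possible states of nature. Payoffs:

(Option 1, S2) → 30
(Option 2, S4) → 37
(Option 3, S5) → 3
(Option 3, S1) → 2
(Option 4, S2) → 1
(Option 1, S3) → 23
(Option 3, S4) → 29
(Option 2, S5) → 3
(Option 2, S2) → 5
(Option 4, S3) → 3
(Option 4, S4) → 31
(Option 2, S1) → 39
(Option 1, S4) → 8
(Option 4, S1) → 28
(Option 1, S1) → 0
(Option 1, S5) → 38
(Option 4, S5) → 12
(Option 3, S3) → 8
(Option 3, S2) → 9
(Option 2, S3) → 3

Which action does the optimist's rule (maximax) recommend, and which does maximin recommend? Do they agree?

maximax → Option 2; maximin → Option 2 (agree)

Row maxima: Option 1=38, Option 2=39, Option 3=29, Option 4=31
Best best-case = 39 → Option 2.
Row minima: Option 1=0, Option 2=3, Option 3=2, Option 4=1
Best worst-case = 3 → Option 2.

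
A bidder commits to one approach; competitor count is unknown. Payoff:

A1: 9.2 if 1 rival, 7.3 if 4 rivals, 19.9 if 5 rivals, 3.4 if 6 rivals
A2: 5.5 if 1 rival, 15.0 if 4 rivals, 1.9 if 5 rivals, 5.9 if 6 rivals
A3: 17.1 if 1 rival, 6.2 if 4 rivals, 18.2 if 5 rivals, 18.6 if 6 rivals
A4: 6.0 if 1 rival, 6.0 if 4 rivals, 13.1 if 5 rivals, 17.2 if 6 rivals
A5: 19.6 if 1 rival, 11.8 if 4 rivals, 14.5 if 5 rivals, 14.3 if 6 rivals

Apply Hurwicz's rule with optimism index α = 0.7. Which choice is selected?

A5

A1: 0.7·19.9 + 0.3·3.4 = 14.95
A2: 0.7·15.0 + 0.3·1.9 = 11.07
A3: 0.7·18.6 + 0.3·6.2 = 14.88
A4: 0.7·17.2 + 0.3·6.0 = 13.84
A5: 0.7·19.6 + 0.3·11.8 = 17.26
Highest Hurwicz score = 17.26 → A5.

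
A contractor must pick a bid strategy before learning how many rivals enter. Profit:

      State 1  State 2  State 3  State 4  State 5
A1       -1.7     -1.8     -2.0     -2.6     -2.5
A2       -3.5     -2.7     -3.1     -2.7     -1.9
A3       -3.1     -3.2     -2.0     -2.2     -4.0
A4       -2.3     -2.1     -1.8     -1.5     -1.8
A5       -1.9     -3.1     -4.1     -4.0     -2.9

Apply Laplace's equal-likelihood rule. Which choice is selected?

A4

Row averages: A1=-2.12, A2=-2.78, A3=-2.9, A4=-1.9, A5=-3.2
Highest average = -1.9 → A4.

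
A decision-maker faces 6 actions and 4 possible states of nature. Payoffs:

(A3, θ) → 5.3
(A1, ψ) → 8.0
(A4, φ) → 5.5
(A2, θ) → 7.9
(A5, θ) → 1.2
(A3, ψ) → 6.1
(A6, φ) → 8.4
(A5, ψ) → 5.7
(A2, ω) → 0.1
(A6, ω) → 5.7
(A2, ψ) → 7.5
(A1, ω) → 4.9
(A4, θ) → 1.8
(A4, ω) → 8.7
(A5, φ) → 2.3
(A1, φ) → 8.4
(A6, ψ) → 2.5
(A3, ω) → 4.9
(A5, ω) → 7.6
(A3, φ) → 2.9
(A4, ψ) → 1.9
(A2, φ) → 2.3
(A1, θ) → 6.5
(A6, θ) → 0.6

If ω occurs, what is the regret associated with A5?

Best payoff under ω is 8.7.
Regret = 8.7 − 7.6 = 1.1.

1.1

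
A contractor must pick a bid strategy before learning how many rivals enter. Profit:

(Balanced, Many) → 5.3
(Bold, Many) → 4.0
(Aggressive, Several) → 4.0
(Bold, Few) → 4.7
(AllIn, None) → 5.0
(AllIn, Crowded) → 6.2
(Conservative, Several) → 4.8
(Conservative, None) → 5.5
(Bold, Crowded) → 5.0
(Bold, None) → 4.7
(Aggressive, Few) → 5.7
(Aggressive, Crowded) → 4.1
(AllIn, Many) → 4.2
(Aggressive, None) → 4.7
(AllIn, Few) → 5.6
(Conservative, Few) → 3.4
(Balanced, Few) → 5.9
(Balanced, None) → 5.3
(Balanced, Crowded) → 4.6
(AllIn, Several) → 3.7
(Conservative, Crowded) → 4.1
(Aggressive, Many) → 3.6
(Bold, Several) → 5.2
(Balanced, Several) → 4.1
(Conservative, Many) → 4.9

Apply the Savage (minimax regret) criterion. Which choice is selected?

Bold

Column bests: None=5.5, Few=5.9, Several=5.2, Many=5.3, Crowded=6.2.
Conservative regrets: 0.0, 2.5, 0.4, 0.4, 2.1 → max 2.5
Balanced regrets: 0.2, 0.0, 1.1, 0.0, 1.6 → max 1.6
Aggressive regrets: 0.8, 0.2, 1.2, 1.7, 2.1 → max 2.1
Bold regrets: 0.8, 1.2, 0.0, 1.3, 1.2 → max 1.3
AllIn regrets: 0.5, 0.3, 1.5, 1.1, 0.0 → max 1.5
Smallest max regret = 1.3 → Bold.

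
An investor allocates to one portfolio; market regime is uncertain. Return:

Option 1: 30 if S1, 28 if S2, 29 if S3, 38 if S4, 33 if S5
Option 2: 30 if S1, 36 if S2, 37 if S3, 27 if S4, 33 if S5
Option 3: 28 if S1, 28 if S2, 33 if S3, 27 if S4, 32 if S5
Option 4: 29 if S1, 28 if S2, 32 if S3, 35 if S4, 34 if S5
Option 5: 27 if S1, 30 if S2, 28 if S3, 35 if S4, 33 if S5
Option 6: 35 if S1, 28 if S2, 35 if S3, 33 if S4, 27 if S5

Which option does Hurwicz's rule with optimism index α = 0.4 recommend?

Option 1: 0.4·38 + 0.6·28 = 32
Option 2: 0.4·37 + 0.6·27 = 31
Option 3: 0.4·33 + 0.6·27 = 29.4
Option 4: 0.4·35 + 0.6·28 = 30.8
Option 5: 0.4·35 + 0.6·27 = 30.2
Option 6: 0.4·35 + 0.6·27 = 30.2
Highest Hurwicz score = 32 → Option 1.

Option 1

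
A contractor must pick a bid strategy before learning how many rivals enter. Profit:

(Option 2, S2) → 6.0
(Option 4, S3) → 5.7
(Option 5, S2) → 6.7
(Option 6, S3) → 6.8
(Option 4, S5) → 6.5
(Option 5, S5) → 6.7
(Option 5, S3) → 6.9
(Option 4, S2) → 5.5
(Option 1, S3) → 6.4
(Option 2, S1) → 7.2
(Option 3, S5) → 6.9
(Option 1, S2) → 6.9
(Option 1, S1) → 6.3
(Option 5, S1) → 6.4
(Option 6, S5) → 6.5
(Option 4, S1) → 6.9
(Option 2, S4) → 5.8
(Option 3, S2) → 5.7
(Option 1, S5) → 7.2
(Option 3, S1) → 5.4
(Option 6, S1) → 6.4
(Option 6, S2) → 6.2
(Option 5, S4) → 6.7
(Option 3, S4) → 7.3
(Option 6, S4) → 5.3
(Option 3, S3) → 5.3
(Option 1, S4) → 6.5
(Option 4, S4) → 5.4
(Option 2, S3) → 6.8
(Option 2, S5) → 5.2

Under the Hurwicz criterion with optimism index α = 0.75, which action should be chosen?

Option 1

Option 1: 0.75·7.2 + 0.25·6.3 = 6.975
Option 2: 0.75·7.2 + 0.25·5.2 = 6.7
Option 3: 0.75·7.3 + 0.25·5.3 = 6.8
Option 4: 0.75·6.9 + 0.25·5.4 = 6.525
Option 5: 0.75·6.9 + 0.25·6.4 = 6.775
Option 6: 0.75·6.8 + 0.25·5.3 = 6.425
Highest Hurwicz score = 6.975 → Option 1.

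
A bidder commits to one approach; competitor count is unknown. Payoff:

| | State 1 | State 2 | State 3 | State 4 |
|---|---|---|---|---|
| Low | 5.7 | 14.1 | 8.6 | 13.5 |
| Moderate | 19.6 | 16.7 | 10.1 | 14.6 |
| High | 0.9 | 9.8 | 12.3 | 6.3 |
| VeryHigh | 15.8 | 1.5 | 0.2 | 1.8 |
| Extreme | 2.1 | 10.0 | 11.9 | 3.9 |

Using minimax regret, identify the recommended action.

Column bests: State 1=19.6, State 2=16.7, State 3=12.3, State 4=14.6.
Low regrets: 13.9, 2.6, 3.7, 1.1 → max 13.9
Moderate regrets: 0.0, 0.0, 2.2, 0.0 → max 2.2
High regrets: 18.7, 6.9, 0.0, 8.3 → max 18.7
VeryHigh regrets: 3.8, 15.2, 12.1, 12.8 → max 15.2
Extreme regrets: 17.5, 6.7, 0.4, 10.7 → max 17.5
Smallest max regret = 2.2 → Moderate.

Moderate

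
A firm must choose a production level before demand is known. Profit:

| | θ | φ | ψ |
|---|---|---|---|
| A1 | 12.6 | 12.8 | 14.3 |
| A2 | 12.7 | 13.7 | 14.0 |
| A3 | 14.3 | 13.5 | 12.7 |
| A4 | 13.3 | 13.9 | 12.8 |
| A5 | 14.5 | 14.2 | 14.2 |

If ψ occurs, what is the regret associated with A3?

Best payoff under ψ is 14.3.
Regret = 14.3 − 12.7 = 1.6.

1.6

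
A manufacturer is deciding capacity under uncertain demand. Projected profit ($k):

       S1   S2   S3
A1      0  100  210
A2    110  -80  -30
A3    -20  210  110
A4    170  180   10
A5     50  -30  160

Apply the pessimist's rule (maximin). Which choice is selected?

A4

Row minima: A1=0, A2=-80, A3=-20, A4=10, A5=-30
Best worst-case = 10 → A4.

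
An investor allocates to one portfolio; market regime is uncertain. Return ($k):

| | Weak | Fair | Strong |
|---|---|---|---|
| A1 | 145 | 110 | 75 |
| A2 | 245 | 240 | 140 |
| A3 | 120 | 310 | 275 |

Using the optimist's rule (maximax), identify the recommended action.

A3

Row maxima: A1=145, A2=245, A3=310
Best best-case = 310 → A3.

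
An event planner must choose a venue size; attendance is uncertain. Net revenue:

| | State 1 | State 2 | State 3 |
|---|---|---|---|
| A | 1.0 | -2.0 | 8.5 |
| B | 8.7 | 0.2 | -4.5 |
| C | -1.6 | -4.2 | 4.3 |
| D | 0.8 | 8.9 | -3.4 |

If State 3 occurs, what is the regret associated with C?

Best payoff under State 3 is 8.5.
Regret = 8.5 − 4.3 = 4.2.

4.2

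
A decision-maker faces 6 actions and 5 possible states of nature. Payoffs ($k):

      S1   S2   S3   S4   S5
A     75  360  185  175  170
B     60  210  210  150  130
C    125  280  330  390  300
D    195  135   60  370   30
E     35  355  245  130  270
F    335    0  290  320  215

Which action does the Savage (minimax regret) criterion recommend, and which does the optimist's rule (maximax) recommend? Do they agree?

Column bests: S1=335, S2=360, S3=330, S4=390, S5=300.
A regrets: 260, 0, 145, 215, 130 → max 260
B regrets: 275, 150, 120, 240, 170 → max 275
C regrets: 210, 80, 0, 0, 0 → max 210
D regrets: 140, 225, 270, 20, 270 → max 270
E regrets: 300, 5, 85, 260, 30 → max 300
F regrets: 0, 360, 40, 70, 85 → max 360
Smallest max regret = 210 → C.
Row maxima: A=360, B=210, C=390, D=370, E=355, F=335
Best best-case = 390 → C.

minimax regret → C; maximax → C (agree)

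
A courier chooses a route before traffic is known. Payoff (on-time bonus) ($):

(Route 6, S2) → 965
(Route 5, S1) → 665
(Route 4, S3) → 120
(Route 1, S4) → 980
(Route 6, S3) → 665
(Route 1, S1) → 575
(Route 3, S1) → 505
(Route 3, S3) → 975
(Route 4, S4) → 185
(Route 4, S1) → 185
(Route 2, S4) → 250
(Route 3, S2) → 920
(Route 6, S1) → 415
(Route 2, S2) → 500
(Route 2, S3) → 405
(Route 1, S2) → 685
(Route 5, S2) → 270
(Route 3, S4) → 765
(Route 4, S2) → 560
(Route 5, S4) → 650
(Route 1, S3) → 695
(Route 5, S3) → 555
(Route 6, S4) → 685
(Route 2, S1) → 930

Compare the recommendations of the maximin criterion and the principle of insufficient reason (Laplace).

maximin → Route 1; laplace → Route 3 (disagree)

Row minima: Route 1=575, Route 2=250, Route 3=505, Route 4=120, Route 5=270, Route 6=415
Best worst-case = 575 → Route 1.
Row averages: Route 1=733.75, Route 2=521.25, Route 3=791.25, Route 4=262.5, Route 5=535, Route 6=682.5
Highest average = 791.25 → Route 3.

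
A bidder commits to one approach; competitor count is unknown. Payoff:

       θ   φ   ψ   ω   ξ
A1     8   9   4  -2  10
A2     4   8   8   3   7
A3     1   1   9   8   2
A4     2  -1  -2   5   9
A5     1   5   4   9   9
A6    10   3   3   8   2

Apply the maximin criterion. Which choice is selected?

A2

Row minima: A1=-2, A2=3, A3=1, A4=-2, A5=1, A6=2
Best worst-case = 3 → A2.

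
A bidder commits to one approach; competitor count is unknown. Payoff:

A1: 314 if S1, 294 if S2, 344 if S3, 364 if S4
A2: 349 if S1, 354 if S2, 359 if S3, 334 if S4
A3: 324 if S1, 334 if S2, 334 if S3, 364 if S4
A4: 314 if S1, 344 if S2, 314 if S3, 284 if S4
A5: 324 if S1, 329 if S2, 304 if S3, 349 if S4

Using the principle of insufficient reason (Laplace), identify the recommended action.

Row averages: A1=329, A2=349, A3=339, A4=314, A5=326.5
Highest average = 349 → A2.

A2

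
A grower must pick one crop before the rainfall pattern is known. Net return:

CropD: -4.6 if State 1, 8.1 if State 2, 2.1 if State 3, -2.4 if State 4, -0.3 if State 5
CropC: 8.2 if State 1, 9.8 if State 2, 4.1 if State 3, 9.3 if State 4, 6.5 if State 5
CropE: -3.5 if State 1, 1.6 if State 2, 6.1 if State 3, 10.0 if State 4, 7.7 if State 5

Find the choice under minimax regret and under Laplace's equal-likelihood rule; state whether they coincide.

minimax regret → CropC; laplace → CropC (agree)

Column bests: State 1=8.2, State 2=9.8, State 3=6.1, State 4=10.0, State 5=7.7.
CropD regrets: 12.8, 1.7, 4.0, 12.4, 8.0 → max 12.8
CropC regrets: 0.0, 0.0, 2.0, 0.7, 1.2 → max 2.0
CropE regrets: 11.7, 8.2, 0.0, 0.0, 0.0 → max 11.7
Smallest max regret = 2.0 → CropC.
Row averages: CropD=0.58, CropC=7.58, CropE=4.38
Highest average = 7.58 → CropC.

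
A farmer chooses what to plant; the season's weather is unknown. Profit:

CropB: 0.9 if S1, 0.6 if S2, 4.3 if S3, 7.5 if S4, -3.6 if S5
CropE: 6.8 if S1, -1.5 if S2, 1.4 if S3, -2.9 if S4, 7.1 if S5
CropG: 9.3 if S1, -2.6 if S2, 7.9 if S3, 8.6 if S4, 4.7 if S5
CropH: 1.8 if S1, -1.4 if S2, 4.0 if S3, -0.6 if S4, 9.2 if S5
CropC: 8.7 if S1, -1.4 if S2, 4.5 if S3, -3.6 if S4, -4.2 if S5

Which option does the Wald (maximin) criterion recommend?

Row minima: CropB=-3.6, CropE=-2.9, CropG=-2.6, CropH=-1.4, CropC=-4.2
Best worst-case = -1.4 → CropH.

CropH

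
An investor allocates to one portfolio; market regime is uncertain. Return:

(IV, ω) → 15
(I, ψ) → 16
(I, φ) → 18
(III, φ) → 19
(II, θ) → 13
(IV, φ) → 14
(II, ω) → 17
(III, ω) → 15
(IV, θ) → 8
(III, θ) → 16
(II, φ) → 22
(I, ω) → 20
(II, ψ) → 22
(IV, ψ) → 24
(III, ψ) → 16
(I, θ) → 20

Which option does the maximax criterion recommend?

IV

Row maxima: I=20, II=22, III=19, IV=24
Best best-case = 24 → IV.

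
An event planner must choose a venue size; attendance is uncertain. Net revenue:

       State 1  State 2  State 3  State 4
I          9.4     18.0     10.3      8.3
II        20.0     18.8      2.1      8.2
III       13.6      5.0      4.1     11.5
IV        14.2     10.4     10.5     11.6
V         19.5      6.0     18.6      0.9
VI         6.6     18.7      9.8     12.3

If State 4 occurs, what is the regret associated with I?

4.0

Best payoff under State 4 is 12.3.
Regret = 12.3 − 8.3 = 4.0.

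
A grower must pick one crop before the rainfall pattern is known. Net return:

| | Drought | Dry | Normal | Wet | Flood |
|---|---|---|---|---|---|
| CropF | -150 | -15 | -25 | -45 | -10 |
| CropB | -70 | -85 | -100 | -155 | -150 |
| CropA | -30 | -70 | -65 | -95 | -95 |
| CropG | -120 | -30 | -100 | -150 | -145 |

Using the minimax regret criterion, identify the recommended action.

CropA

Column bests: Drought=-30, Dry=-15, Normal=-25, Wet=-45, Flood=-10.
CropF regrets: 120, 0, 0, 0, 0 → max 120
CropB regrets: 40, 70, 75, 110, 140 → max 140
CropA regrets: 0, 55, 40, 50, 85 → max 85
CropG regrets: 90, 15, 75, 105, 135 → max 135
Smallest max regret = 85 → CropA.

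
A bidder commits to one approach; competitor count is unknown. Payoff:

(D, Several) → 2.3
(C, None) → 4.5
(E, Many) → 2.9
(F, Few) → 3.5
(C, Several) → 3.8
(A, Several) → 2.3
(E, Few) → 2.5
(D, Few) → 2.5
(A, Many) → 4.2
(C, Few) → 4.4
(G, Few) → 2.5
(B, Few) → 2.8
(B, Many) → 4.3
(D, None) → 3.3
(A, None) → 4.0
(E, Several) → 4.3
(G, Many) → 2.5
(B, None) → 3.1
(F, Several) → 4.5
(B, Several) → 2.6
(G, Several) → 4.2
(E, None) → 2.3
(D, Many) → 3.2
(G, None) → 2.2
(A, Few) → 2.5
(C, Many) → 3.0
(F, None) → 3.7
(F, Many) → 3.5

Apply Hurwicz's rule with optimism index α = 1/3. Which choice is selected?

A: 1/3·4.2 + 2/3·2.3 = 44/15
B: 1/3·4.3 + 2/3·2.6 = 19/6
C: 1/3·4.5 + 2/3·3.0 = 3.5
D: 1/3·3.3 + 2/3·2.3 = 79/30
E: 1/3·4.3 + 2/3·2.3 = 89/30
F: 1/3·4.5 + 2/3·3.5 = 23/6
G: 1/3·4.2 + 2/3·2.2 = 43/15
Highest Hurwicz score = 23/6 → F.

F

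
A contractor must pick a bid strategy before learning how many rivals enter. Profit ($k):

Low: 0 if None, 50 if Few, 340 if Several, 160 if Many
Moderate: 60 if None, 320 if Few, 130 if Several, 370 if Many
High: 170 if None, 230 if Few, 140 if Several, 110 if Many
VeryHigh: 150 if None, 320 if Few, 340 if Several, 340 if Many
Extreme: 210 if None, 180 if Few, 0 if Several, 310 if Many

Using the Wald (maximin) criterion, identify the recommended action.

Row minima: Low=0, Moderate=60, High=110, VeryHigh=150, Extreme=0
Best worst-case = 150 → VeryHigh.

VeryHigh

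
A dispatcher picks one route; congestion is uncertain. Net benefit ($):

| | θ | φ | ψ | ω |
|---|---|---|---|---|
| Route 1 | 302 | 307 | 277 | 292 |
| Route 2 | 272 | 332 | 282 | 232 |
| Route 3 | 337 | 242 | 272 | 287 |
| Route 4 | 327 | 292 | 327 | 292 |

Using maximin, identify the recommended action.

Route 4

Row minima: Route 1=277, Route 2=232, Route 3=242, Route 4=292
Best worst-case = 292 → Route 4.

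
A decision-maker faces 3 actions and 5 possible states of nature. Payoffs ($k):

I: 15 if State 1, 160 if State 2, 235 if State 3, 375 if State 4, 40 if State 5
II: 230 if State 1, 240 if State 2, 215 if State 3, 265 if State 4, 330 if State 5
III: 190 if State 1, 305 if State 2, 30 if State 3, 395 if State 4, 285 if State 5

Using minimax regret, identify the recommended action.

II

Column bests: State 1=230, State 2=305, State 3=235, State 4=395, State 5=330.
I regrets: 215, 145, 0, 20, 290 → max 290
II regrets: 0, 65, 20, 130, 0 → max 130
III regrets: 40, 0, 205, 0, 45 → max 205
Smallest max regret = 130 → II.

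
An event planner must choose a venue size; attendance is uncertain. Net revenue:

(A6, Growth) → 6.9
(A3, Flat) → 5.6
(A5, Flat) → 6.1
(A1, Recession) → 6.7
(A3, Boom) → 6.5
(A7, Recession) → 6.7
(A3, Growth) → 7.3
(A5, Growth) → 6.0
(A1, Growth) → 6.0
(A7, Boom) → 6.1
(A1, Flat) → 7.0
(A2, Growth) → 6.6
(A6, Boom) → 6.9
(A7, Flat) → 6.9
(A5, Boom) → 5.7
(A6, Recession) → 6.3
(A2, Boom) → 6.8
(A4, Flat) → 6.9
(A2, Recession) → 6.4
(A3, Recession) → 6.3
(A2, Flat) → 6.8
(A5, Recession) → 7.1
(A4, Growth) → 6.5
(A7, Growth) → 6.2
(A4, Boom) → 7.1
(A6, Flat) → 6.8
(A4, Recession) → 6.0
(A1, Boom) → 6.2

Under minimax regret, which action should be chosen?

Column bests: Recession=7.1, Flat=7.0, Growth=7.3, Boom=7.1.
A1 regrets: 0.4, 0.0, 1.3, 0.9 → max 1.3
A2 regrets: 0.7, 0.2, 0.7, 0.3 → max 0.7
A3 regrets: 0.8, 1.4, 0.0, 0.6 → max 1.4
A4 regrets: 1.1, 0.1, 0.8, 0.0 → max 1.1
A5 regrets: 0.0, 0.9, 1.3, 1.4 → max 1.4
A6 regrets: 0.8, 0.2, 0.4, 0.2 → max 0.8
A7 regrets: 0.4, 0.1, 1.1, 1.0 → max 1.1
Smallest max regret = 0.7 → A2.

A2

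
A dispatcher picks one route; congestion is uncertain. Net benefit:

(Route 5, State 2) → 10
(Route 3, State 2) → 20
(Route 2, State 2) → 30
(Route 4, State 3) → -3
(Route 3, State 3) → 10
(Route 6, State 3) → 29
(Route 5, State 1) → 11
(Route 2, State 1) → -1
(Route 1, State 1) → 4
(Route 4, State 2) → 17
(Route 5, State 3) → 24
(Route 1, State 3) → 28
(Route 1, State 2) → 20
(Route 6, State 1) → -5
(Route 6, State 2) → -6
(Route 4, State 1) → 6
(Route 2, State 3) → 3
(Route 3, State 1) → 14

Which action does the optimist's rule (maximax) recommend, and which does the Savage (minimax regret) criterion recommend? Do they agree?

maximax → Route 2; minimax regret → Route 1 (disagree)

Row maxima: Route 1=28, Route 2=30, Route 3=20, Route 4=17, Route 5=24, Route 6=29
Best best-case = 30 → Route 2.
Column bests: State 1=14, State 2=30, State 3=29.
Route 1 regrets: 10, 10, 1 → max 10
Route 2 regrets: 15, 0, 26 → max 26
Route 3 regrets: 0, 10, 19 → max 19
Route 4 regrets: 8, 13, 32 → max 32
Route 5 regrets: 3, 20, 5 → max 20
Route 6 regrets: 19, 36, 0 → max 36
Smallest max regret = 10 → Route 1.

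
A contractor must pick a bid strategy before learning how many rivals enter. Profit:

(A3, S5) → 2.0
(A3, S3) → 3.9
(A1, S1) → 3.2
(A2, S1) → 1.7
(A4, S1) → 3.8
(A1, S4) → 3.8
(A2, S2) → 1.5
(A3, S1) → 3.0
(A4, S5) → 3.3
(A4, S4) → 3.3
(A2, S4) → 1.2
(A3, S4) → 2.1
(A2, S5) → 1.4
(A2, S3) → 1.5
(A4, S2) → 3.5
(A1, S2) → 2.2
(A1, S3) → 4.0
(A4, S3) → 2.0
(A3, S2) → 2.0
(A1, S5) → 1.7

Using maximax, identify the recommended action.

A1

Row maxima: A1=4.0, A2=1.7, A3=3.9, A4=3.8
Best best-case = 4.0 → A1.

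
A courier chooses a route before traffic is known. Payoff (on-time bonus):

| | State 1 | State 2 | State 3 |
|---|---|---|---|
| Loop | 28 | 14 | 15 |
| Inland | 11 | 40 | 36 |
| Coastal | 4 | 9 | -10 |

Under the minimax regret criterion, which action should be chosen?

Column bests: State 1=28, State 2=40, State 3=36.
Loop regrets: 0, 26, 21 → max 26
Inland regrets: 17, 0, 0 → max 17
Coastal regrets: 24, 31, 46 → max 46
Smallest max regret = 17 → Inland.

Inland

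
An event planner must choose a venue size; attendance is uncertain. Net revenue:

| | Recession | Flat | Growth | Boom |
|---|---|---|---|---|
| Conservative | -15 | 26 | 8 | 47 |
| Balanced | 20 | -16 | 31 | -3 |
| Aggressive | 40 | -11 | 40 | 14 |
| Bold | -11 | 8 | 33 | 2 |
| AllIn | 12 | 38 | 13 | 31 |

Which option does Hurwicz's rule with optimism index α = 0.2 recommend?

Conservative: 0.2·47 + 0.8·(-15) = -2.6
Balanced: 0.2·31 + 0.8·(-16) = -6.6
Aggressive: 0.2·40 + 0.8·(-11) = -0.8
Bold: 0.2·33 + 0.8·(-11) = -2.2
AllIn: 0.2·38 + 0.8·12 = 17.2
Highest Hurwicz score = 17.2 → AllIn.

AllIn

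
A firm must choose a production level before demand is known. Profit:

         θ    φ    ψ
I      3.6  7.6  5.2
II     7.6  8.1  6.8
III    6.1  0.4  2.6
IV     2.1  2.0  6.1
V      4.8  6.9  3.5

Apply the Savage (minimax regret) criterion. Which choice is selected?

Column bests: θ=7.6, φ=8.1, ψ=6.8.
I regrets: 4.0, 0.5, 1.6 → max 4.0
II regrets: 0.0, 0.0, 0.0 → max 0.0
III regrets: 1.5, 7.7, 4.2 → max 7.7
IV regrets: 5.5, 6.1, 0.7 → max 6.1
V regrets: 2.8, 1.2, 3.3 → max 3.3
Smallest max regret = 0.0 → II.

II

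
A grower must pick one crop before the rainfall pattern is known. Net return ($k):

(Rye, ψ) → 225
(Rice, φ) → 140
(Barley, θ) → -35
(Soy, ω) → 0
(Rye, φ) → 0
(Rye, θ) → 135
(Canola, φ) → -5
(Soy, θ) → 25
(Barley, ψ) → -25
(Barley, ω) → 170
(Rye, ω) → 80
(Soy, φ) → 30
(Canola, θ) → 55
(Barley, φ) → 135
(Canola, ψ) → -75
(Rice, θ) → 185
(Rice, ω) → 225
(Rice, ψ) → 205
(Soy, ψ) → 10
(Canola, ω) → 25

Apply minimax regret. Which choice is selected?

Column bests: θ=185, φ=140, ψ=225, ω=225.
Soy regrets: 160, 110, 215, 225 → max 225
Canola regrets: 130, 145, 300, 200 → max 300
Rye regrets: 50, 140, 0, 145 → max 145
Rice regrets: 0, 0, 20, 0 → max 20
Barley regrets: 220, 5, 250, 55 → max 250
Smallest max regret = 20 → Rice.

Rice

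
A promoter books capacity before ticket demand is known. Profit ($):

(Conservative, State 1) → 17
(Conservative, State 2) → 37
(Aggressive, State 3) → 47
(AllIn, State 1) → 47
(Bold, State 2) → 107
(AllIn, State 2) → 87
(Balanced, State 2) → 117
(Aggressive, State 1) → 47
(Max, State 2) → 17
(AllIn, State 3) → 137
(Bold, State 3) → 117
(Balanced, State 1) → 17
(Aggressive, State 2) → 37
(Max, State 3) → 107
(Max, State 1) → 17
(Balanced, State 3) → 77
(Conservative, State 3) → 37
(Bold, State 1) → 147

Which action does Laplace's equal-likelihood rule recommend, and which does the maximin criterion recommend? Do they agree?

Row averages: Conservative=91/3, Balanced=211/3, Aggressive=131/3, Bold=371/3, AllIn=271/3, Max=47
Highest average = 371/3 → Bold.
Row minima: Conservative=17, Balanced=17, Aggressive=37, Bold=107, AllIn=47, Max=17
Best worst-case = 107 → Bold.

laplace → Bold; maximin → Bold (agree)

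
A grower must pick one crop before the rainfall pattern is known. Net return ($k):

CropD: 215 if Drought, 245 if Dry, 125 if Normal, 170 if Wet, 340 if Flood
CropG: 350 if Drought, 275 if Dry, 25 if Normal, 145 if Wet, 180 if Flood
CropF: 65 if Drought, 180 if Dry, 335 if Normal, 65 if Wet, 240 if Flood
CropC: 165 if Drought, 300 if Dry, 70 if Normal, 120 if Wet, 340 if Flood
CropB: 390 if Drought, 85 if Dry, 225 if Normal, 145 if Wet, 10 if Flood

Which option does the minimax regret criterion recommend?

Column bests: Drought=390, Dry=300, Normal=335, Wet=170, Flood=340.
CropD regrets: 175, 55, 210, 0, 0 → max 210
CropG regrets: 40, 25, 310, 25, 160 → max 310
CropF regrets: 325, 120, 0, 105, 100 → max 325
CropC regrets: 225, 0, 265, 50, 0 → max 265
CropB regrets: 0, 215, 110, 25, 330 → max 330
Smallest max regret = 210 → CropD.

CropD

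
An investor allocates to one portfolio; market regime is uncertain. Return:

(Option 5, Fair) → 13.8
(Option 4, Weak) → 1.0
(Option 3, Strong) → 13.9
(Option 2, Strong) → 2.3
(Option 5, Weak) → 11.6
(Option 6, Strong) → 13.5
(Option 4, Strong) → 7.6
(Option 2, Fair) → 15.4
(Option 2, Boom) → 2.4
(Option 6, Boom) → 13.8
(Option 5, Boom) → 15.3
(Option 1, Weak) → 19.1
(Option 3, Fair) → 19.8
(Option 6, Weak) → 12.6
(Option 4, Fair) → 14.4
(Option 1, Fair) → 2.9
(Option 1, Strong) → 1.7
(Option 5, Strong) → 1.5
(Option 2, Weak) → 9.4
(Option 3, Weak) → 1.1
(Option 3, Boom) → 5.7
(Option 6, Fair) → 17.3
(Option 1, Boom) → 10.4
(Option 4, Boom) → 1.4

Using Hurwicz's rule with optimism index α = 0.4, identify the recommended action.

Option 6

Option 1: 0.4·19.1 + 0.6·1.7 = 8.66
Option 2: 0.4·15.4 + 0.6·2.3 = 7.54
Option 3: 0.4·19.8 + 0.6·1.1 = 8.58
Option 4: 0.4·14.4 + 0.6·1.0 = 6.36
Option 5: 0.4·15.3 + 0.6·1.5 = 7.02
Option 6: 0.4·17.3 + 0.6·12.6 = 14.48
Highest Hurwicz score = 14.48 → Option 6.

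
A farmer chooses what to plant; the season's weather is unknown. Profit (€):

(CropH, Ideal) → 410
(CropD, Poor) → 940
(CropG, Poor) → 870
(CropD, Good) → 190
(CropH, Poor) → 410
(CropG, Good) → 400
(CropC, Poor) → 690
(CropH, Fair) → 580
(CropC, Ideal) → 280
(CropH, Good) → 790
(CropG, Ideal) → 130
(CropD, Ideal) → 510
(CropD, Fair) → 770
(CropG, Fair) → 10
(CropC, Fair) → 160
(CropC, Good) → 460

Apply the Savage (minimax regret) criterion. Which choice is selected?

CropH

Column bests: Poor=940, Fair=770, Good=790, Ideal=510.
CropC regrets: 250, 610, 330, 230 → max 610
CropD regrets: 0, 0, 600, 0 → max 600
CropH regrets: 530, 190, 0, 100 → max 530
CropG regrets: 70, 760, 390, 380 → max 760
Smallest max regret = 530 → CropH.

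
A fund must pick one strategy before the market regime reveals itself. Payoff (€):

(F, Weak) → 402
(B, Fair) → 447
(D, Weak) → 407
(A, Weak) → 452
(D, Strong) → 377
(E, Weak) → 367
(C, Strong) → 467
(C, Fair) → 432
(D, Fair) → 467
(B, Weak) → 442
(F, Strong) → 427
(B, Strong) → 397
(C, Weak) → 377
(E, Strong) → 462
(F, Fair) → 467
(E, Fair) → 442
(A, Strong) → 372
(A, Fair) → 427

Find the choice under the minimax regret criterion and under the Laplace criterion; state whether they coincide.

Column bests: Weak=452, Fair=467, Strong=467.
A regrets: 0, 40, 95 → max 95
B regrets: 10, 20, 70 → max 70
C regrets: 75, 35, 0 → max 75
D regrets: 45, 0, 90 → max 90
E regrets: 85, 25, 5 → max 85
F regrets: 50, 0, 40 → max 50
Smallest max regret = 50 → F.
Row averages: A=417, B=1286/3, C=1276/3, D=417, E=1271/3, F=432
Highest average = 432 → F.

minimax regret → F; laplace → F (agree)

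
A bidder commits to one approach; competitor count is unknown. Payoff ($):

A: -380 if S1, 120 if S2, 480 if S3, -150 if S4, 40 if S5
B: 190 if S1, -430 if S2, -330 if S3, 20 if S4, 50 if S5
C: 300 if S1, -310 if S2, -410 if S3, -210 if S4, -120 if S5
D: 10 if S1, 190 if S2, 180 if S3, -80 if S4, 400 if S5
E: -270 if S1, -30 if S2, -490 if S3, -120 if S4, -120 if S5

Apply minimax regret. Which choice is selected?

D

Column bests: S1=300, S2=190, S3=480, S4=20, S5=400.
A regrets: 680, 70, 0, 170, 360 → max 680
B regrets: 110, 620, 810, 0, 350 → max 810
C regrets: 0, 500, 890, 230, 520 → max 890
D regrets: 290, 0, 300, 100, 0 → max 300
E regrets: 570, 220, 970, 140, 520 → max 970
Smallest max regret = 300 → D.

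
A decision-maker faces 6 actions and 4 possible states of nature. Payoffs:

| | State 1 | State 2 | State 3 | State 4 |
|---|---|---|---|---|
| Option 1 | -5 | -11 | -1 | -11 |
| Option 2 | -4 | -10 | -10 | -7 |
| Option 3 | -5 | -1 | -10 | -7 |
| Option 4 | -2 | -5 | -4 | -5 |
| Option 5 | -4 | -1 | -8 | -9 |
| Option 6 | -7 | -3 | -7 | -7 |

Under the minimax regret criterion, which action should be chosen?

Column bests: State 1=-2, State 2=-1, State 3=-1, State 4=-5.
Option 1 regrets: 3, 10, 0, 6 → max 10
Option 2 regrets: 2, 9, 9, 2 → max 9
Option 3 regrets: 3, 0, 9, 2 → max 9
Option 4 regrets: 0, 4, 3, 0 → max 4
Option 5 regrets: 2, 0, 7, 4 → max 7
Option 6 regrets: 5, 2, 6, 2 → max 6
Smallest max regret = 4 → Option 4.

Option 4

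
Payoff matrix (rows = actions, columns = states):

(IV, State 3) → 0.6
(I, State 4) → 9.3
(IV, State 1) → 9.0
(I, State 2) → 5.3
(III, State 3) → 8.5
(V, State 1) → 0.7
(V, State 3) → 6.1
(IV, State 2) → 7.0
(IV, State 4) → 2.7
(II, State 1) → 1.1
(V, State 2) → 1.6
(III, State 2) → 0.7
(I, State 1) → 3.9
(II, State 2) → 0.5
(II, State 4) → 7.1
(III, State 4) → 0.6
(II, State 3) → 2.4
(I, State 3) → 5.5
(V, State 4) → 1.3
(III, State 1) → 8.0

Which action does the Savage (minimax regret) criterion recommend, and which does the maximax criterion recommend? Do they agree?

Column bests: State 1=9.0, State 2=7.0, State 3=8.5, State 4=9.3.
I regrets: 5.1, 1.7, 3.0, 0.0 → max 5.1
II regrets: 7.9, 6.5, 6.1, 2.2 → max 7.9
III regrets: 1.0, 6.3, 0.0, 8.7 → max 8.7
IV regrets: 0.0, 0.0, 7.9, 6.6 → max 7.9
V regrets: 8.3, 5.4, 2.4, 8.0 → max 8.3
Smallest max regret = 5.1 → I.
Row maxima: I=9.3, II=7.1, III=8.5, IV=9.0, V=6.1
Best best-case = 9.3 → I.

minimax regret → I; maximax → I (agree)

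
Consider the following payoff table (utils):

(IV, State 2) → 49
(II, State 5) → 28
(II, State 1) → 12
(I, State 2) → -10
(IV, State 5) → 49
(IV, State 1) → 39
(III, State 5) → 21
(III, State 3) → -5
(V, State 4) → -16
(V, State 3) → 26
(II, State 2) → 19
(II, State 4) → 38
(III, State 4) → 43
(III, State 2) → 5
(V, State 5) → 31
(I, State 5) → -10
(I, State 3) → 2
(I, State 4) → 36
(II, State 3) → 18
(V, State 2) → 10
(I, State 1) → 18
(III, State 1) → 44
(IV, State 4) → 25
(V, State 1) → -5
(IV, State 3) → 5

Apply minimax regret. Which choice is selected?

Column bests: State 1=44, State 2=49, State 3=26, State 4=43, State 5=49.
I regrets: 26, 59, 24, 7, 59 → max 59
II regrets: 32, 30, 8, 5, 21 → max 32
III regrets: 0, 44, 31, 0, 28 → max 44
IV regrets: 5, 0, 21, 18, 0 → max 21
V regrets: 49, 39, 0, 59, 18 → max 59
Smallest max regret = 21 → IV.

IV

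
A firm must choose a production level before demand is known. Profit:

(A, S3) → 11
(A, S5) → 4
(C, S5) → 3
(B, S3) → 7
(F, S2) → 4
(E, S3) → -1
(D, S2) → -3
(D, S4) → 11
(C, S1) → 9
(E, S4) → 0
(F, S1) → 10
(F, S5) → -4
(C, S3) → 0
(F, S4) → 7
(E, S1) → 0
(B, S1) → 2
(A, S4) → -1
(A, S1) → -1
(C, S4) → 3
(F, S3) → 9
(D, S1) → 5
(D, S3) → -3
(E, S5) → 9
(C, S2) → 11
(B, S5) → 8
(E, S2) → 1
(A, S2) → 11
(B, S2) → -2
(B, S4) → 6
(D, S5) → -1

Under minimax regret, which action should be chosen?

C

Column bests: S1=10, S2=11, S3=11, S4=11, S5=9.
A regrets: 11, 0, 0, 12, 5 → max 12
B regrets: 8, 13, 4, 5, 1 → max 13
C regrets: 1, 0, 11, 8, 6 → max 11
D regrets: 5, 14, 14, 0, 10 → max 14
E regrets: 10, 10, 12, 11, 0 → max 12
F regrets: 0, 7, 2, 4, 13 → max 13
Smallest max regret = 11 → C.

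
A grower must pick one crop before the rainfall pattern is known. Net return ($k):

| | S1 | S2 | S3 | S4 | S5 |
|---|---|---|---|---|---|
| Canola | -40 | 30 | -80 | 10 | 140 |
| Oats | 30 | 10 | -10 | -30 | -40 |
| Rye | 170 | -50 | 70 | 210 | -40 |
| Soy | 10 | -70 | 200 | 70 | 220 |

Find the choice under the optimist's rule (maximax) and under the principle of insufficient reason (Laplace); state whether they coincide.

maximax → Soy; laplace → Soy (agree)

Row maxima: Canola=140, Oats=30, Rye=210, Soy=220
Best best-case = 220 → Soy.
Row averages: Canola=12, Oats=-8, Rye=72, Soy=86
Highest average = 86 → Soy.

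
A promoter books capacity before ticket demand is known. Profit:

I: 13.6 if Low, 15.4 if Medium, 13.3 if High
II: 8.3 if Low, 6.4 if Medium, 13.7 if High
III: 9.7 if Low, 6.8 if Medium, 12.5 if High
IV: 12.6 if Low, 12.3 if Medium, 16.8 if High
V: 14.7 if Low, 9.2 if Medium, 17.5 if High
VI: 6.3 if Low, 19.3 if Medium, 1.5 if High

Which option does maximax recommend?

VI

Row maxima: I=15.4, II=13.7, III=12.5, IV=16.8, V=17.5, VI=19.3
Best best-case = 19.3 → VI.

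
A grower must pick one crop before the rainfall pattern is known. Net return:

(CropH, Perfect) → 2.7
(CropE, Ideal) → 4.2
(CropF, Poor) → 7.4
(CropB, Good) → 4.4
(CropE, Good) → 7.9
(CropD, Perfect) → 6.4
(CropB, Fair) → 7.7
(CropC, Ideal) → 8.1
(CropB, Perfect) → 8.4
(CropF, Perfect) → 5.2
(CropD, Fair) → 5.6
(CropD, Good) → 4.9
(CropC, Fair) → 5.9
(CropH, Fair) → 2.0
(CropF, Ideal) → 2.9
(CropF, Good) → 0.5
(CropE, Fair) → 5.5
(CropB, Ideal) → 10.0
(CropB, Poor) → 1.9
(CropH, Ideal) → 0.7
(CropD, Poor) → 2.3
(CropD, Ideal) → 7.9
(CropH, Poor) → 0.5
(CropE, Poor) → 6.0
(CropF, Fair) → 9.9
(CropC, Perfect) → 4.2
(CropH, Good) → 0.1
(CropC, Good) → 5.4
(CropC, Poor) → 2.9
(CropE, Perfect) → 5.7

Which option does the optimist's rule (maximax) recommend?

CropB

Row maxima: CropD=7.9, CropE=7.9, CropC=8.1, CropH=2.7, CropF=9.9, CropB=10.0
Best best-case = 10.0 → CropB.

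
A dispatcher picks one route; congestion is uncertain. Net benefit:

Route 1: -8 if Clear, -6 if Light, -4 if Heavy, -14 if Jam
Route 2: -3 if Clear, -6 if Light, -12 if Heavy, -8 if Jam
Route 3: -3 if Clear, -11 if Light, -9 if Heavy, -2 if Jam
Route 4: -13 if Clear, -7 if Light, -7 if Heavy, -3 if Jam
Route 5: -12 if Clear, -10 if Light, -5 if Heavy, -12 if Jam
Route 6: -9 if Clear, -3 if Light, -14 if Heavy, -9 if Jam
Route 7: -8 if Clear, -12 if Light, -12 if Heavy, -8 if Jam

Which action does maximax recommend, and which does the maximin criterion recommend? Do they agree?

Row maxima: Route 1=-4, Route 2=-3, Route 3=-2, Route 4=-3, Route 5=-5, Route 6=-3, Route 7=-8
Best best-case = -2 → Route 3.
Row minima: Route 1=-14, Route 2=-12, Route 3=-11, Route 4=-13, Route 5=-12, Route 6=-14, Route 7=-12
Best worst-case = -11 → Route 3.

maximax → Route 3; maximin → Route 3 (agree)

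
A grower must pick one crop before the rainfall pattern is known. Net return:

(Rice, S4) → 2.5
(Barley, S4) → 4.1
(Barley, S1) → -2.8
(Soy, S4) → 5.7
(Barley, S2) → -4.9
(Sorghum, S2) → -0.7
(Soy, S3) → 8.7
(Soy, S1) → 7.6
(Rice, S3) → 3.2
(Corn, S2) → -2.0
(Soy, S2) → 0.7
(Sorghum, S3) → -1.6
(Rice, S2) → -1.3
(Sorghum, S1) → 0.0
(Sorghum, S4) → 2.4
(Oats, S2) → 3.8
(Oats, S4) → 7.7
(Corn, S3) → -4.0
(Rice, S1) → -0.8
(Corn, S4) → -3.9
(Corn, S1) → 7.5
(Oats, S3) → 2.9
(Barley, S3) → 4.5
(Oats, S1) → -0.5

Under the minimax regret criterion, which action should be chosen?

Column bests: S1=7.6, S2=3.8, S3=8.7, S4=7.7.
Oats regrets: 8.1, 0.0, 5.8, 0.0 → max 8.1
Soy regrets: 0.0, 3.1, 0.0, 2.0 → max 3.1
Sorghum regrets: 7.6, 4.5, 10.3, 5.3 → max 10.3
Corn regrets: 0.1, 5.8, 12.7, 11.6 → max 12.7
Barley regrets: 10.4, 8.7, 4.2, 3.6 → max 10.4
Rice regrets: 8.4, 5.1, 5.5, 5.2 → max 8.4
Smallest max regret = 3.1 → Soy.

Soy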